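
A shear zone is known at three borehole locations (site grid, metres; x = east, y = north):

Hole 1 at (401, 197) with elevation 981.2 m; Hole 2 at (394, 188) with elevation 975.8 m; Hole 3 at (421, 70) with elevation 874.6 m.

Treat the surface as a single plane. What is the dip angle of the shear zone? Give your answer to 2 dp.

Let the plane be z = a·x + b·y + c.
Hole 2−Hole 1: −7a − 9b = −5.4;  Hole 3−Hole 1: 20a − 127b = −106.6.
Solving gives a = −0.25594, b = 0.79906.
Gradient magnitude |∇z| = √(a² + b²) = √(0.06551 + 0.63850) = 0.83905.
True dip = arctan(0.83905) = 40.00°, dipping toward SSE (azimuth ≈ 162°).

40.00°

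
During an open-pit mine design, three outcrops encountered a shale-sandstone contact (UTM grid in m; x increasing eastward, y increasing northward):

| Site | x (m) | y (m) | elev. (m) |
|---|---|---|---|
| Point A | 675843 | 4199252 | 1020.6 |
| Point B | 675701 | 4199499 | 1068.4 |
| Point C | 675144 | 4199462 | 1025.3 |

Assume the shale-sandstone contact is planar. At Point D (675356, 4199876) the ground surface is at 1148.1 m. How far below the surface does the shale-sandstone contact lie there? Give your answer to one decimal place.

Two edge vectors: Point A→Point B = (-142, 247, 47.8), Point A→Point C = (-699, 210, 4.7).
Normal n = (Point A→Point B) × (Point A→Point C) = (-8877.1, -32744.8, 142833).
So ∂z/∂x = −n_x/n_z = 0.062150203 and ∂z/∂y = −n_y/n_z = 0.229252344.
Intercept c from Point A: 1020.6 − 42003.78 − 962688.36 = −1003671.54.
At (675356, 4199876): z_contact = 41973.51 + 962831.42 − 1003671.54 = 1133.39 m.
Depth below ground = 1148.1 − 1133.39 = 14.7 m.

14.7 m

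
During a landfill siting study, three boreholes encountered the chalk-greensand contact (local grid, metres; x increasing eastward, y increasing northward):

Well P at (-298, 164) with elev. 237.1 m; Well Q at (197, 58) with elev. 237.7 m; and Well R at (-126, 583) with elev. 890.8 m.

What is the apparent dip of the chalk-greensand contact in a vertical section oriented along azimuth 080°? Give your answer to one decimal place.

Two edge vectors: Well P→Well Q = (495, -106, 0.6), Well P→Well R = (172, 419, 653.7).
Normal n = (Well P→Well Q) × (Well P→Well R) = (-69543.6, -323478.3, 225637).
So ∂z/∂x = −n_x/n_z = 0.30821 and ∂z/∂y = −n_y/n_z = 1.43362.
Unit vector along 080° is (sin 80°, cos 80°) = (0.9848, 0.1736).
Slope in that direction = a·(0.9848) + b·(0.1736) = 0.55247.
Apparent dip = arctan|0.55247| = 28.9° (true dip is 55.7°, so apparent ≤ true as expected).

28.9°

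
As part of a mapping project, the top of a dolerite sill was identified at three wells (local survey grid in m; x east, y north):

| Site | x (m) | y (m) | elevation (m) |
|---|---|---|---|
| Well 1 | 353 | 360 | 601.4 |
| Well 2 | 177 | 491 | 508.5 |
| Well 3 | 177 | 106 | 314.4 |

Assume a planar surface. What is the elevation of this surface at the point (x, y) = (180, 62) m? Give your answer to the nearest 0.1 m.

294.9 m

Two edge vectors: Well 1→Well 2 = (-176, 131, -92.9), Well 1→Well 3 = (-176, -254, -287).
Normal n = (Well 1→Well 2) × (Well 1→Well 3) = (-61193.6, -34161.6, 67760).
So ∂z/∂x = −n_x/n_z = 0.90309 and ∂z/∂y = −n_y/n_z = 0.50416.
Intercept c from Well 1: 601.4 − 318.79 − 181.50 = 101.11.
At (180, 62): z = 162.6 + 31.3 + 101.11 = 294.9 m.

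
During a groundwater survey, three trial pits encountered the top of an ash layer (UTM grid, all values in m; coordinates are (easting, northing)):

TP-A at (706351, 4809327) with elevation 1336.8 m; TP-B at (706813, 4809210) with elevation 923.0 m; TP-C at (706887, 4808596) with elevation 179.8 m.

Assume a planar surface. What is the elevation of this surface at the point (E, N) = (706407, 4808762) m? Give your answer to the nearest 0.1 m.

Two edge vectors: TP-A→TP-B = (462, -117, -413.8), TP-A→TP-C = (536, -731, -1157).
Normal n = (TP-A→TP-B) × (TP-A→TP-C) = (-167118.8, 312737.2, -275010).
So ∂z/∂E = −n_x/n_z = −0.607682630 and ∂z/∂N = −n_y/n_z = 1.137184830.
Intercept c from TP-A: 1336.8 + 429237.23 − 5469093.71 = −5038519.67.
At (706407, 4808762): z = −429271.3 + 5468451.2 − 5038519.67 = 660.3 m.

660.3 m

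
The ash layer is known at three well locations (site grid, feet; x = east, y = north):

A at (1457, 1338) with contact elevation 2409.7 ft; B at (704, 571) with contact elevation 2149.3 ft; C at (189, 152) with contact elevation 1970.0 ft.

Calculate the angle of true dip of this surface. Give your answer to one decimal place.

Let the plane be z = a·x + b·y + c.
B−A: −753a − 767b = −260.4;  C−A: −1268a − 1186b = −439.7.
Solving gives a = 0.35744, b = −0.01141.
Gradient magnitude |∇z| = √(a² + b²) = √(0.12776 + 0.00013) = 0.35762.
True dip = arctan(0.35762) = 19.7°, dipping toward W (azimuth ≈ 272°).

19.7°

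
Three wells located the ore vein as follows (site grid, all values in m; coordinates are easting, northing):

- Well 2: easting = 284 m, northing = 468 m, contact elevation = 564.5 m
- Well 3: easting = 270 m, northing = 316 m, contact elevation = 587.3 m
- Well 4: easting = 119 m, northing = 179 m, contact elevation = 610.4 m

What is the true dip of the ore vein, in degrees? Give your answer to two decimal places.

8.50°

Let the plane be z = a·easting + b·northing + c.
Well 3−Well 2: −14a − 152b = 22.8;  Well 4−Well 2: −165a − 289b = 45.9.
Solving gives a = −0.01843, b = −0.14830.
Gradient magnitude |∇z| = √(a² + b²) = √(0.00034 + 0.02199) = 0.14944.
True dip = arctan(0.14944) = 8.50°, dipping toward N (azimuth ≈ 007°).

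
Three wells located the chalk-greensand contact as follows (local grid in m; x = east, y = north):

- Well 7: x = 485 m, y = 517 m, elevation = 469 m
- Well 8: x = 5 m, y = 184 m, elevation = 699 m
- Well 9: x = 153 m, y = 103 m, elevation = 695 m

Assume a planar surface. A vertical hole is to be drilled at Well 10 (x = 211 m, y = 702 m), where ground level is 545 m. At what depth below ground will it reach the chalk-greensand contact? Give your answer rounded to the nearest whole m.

81 m

Let the plane be z = a·x + b·y + c.
Well 8−Well 7: −480a − 333b = 230;  Well 9−Well 7: −332a − 414b = 226.
Solving gives a = −0.22642, b = −0.36432.
Then c = 469 − a·485 − b·517 = 767.17.
At (211, 702): z_contact = −47.8 − 255.8 + 767.17 = 463.6 m.
Depth below ground = 545 − 463.6 = 81 m.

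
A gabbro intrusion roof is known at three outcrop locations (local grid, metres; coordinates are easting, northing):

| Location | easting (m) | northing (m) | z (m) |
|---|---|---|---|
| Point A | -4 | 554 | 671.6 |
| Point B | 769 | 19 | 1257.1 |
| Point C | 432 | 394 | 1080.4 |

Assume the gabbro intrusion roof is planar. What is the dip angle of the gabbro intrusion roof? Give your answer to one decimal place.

51.7°

Let the plane be z = a·easting + b·northing + c.
Point B−Point A: 773a − 535b = 585.5;  Point C−Point A: 436a − 160b = 408.8.
Solving gives a = 1.14097, b = 0.55416.
Gradient magnitude |∇z| = √(a² + b²) = √(1.30182 + 0.30709) = 1.26843.
True dip = arctan(1.26843) = 51.7°, dipping toward WSW (azimuth ≈ 244°).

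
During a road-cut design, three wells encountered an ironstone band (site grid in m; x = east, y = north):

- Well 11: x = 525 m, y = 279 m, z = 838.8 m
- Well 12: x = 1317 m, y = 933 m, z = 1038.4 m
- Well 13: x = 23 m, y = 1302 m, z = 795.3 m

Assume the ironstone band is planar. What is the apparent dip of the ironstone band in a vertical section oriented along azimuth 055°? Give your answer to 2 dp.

Two edge vectors: Well 11→Well 12 = (792, 654, 199.6), Well 11→Well 13 = (-502, 1023, -43.5).
Normal n = (Well 11→Well 12) × (Well 11→Well 13) = (-232639.8, -65747.2, 1138524).
So ∂z/∂x = −n_x/n_z = 0.20433 and ∂z/∂y = −n_y/n_z = 0.05775.
Unit vector along 055° is (sin 55°, cos 55°) = (0.8192, 0.5736).
Slope in that direction = a·(0.8192) + b·(0.5736) = 0.20050.
Apparent dip = arctan|0.20050| = 11.34° (true dip is 12.0°, so apparent ≤ true as expected).

11.34°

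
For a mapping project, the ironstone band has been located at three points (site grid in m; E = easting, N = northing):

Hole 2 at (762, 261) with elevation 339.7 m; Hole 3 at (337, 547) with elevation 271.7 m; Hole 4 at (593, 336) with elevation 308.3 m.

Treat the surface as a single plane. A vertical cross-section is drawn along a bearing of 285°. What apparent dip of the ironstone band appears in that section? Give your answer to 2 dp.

11.23°

Two edge vectors: Hole 2→Hole 3 = (-425, 286, -68), Hole 2→Hole 4 = (-169, 75, -31.4).
Normal n = (Hole 2→Hole 3) × (Hole 2→Hole 4) = (-3880.4, -1853, 16459).
So ∂z/∂E = −n_x/n_z = 0.23576 and ∂z/∂N = −n_y/n_z = 0.11258.
Unit vector along 285° is (sin 285°, cos 285°) = (-0.9659, 0.2588).
Slope in that direction = a·(-0.9659) + b·(0.2588) = −0.19859.
Apparent dip = arctan|0.19859| = 11.23° (true dip is 14.6°, so apparent ≤ true as expected).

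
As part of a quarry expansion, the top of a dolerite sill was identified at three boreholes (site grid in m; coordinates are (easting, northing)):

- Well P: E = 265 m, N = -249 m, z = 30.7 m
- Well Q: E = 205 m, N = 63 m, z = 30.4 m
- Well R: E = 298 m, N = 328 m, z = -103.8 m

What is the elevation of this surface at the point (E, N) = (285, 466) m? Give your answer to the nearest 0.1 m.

Let the plane be z = a·E + b·N + c.
Well Q−Well P: −60a + 312b = −0.3;  Well R−Well P: 33a + 577b = −134.5.
Solving gives a = −0.93042, b = −0.17989.
Then c = 30.7 − a·265 − b·-249 = 232.47.
At (285, 466): z = −265.2 − 83.8 + 232.47 = -116.5 m.

-116.5 m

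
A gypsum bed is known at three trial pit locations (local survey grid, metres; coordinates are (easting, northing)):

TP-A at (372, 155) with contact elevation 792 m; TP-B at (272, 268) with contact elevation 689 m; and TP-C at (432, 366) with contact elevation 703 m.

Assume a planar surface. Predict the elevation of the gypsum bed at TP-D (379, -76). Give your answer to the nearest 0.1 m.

Let the plane be z = a·E + b·N + c.
TP-B−TP-A: −100a + 113b = −103;  TP-C−TP-A: 60a + 211b = −89.
Solving gives a = 0.41879, b = −0.54089.
Then c = 792 − a·372 − b·155 = 720.05.
At (379, -76): z = 158.7 + 41.1 + 720.05 = 919.9 m.

919.9 m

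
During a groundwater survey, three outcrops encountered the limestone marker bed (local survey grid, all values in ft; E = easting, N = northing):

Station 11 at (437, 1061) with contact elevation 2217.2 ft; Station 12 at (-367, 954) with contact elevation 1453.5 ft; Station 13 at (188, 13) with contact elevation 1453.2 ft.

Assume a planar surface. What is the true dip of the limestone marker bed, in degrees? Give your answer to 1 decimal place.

Let the plane be z = a·E + b·N + c.
Station 12−Station 11: −804a − 107b = −763.7;  Station 13−Station 11: −249a − 1048b = −764.
Solving gives a = 0.88070, b = 0.51976.
Gradient magnitude |∇z| = √(a² + b²) = √(0.77564 + 0.27015) = 1.02264.
True dip = arctan(1.02264) = 45.6°, dipping toward WSW (azimuth ≈ 239°).

45.6°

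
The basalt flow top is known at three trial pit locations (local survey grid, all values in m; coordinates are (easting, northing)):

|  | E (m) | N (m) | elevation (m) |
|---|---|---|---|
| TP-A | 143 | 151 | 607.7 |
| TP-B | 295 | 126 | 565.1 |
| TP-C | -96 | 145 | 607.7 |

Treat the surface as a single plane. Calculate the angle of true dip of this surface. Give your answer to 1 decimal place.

55.9°

Let the plane be z = a·E + b·N + c.
TP-B−TP-A: 152a − 25b = −42.6;  TP-C−TP-A: −239a − 6b = 0.
Solving gives a = −0.03711, b = 1.47835.
Gradient magnitude |∇z| = √(a² + b²) = √(0.00138 + 2.18552) = 1.47882.
True dip = arctan(1.47882) = 55.9°, dipping toward S (azimuth ≈ 179°).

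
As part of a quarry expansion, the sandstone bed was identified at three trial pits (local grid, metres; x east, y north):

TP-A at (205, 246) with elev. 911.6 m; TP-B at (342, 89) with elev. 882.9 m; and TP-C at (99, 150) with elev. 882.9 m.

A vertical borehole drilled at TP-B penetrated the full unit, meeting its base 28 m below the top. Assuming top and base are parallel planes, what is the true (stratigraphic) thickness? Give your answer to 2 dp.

Two edge vectors: TP-A→TP-B = (137, -157, -28.7), TP-A→TP-C = (-106, -96, -28.7).
Normal n = (TP-A→TP-B) × (TP-A→TP-C) = (1750.7, 6974.1, -29794).
So ∂z/∂x = −n_x/n_z = 0.05876 and ∂z/∂y = −n_y/n_z = 0.23408.
|∇z| = √(a²+b²) = 0.24134, so dip δ = arctan(0.24134) = 13.57°.
True thickness = vertical thickness × cos δ = 28 × cos 13.57° = 27.22 m.

27.22 m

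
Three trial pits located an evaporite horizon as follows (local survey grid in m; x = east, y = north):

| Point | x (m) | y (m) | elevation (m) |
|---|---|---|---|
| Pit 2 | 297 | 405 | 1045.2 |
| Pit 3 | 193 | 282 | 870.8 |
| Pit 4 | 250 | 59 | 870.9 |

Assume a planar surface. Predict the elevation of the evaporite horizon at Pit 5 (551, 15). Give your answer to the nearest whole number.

1244 m

Two edge vectors: Pit 2→Pit 3 = (-104, -123, -174.4), Pit 2→Pit 4 = (-47, -346, -174.3).
Normal n = (Pit 2→Pit 3) × (Pit 2→Pit 4) = (-38903.5, -9930.4, 30203).
So ∂z/∂x = −n_x/n_z = 1.28807 and ∂z/∂y = −n_y/n_z = 0.32879.
Intercept c from Pit 2: 1045.2 − 382.56 − 133.16 = 529.48.
At (551, 15): z = 709.7 + 4.9 + 529.48 = 1244.1 m.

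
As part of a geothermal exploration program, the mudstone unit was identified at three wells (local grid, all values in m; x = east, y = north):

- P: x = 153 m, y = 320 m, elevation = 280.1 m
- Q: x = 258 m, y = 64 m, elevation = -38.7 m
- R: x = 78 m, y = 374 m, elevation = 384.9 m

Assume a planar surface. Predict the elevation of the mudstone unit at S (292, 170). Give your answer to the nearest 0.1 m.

Let the plane be z = a·x + b·y + c.
Q−P: 105a − 256b = −318.8;  R−P: −75a + 54b = 104.8.
Solving gives a = −0.71054, b = 0.95388.
Then c = 280.1 − a·153 − b·320 = 83.57.
At (292, 170): z = −207.5 + 162.2 + 83.57 = 38.3 m.

38.3 m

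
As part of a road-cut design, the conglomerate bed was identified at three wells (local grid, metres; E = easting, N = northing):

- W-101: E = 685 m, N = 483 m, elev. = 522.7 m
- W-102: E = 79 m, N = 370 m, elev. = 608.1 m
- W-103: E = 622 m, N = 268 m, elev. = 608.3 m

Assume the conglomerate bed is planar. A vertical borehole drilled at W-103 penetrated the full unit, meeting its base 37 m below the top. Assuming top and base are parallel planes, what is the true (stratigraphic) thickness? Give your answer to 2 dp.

Two edge vectors: W-101→W-102 = (-606, -113, 85.4), W-101→W-103 = (-63, -215, 85.6).
Normal n = (W-101→W-102) × (W-101→W-103) = (8688.2, 46493.4, 123171).
So ∂z/∂E = −n_x/n_z = −0.07054 and ∂z/∂N = −n_y/n_z = −0.37747.
|∇z| = √(a²+b²) = 0.38400, so dip δ = arctan(0.38400) = 21.01°.
True thickness = vertical thickness × cos δ = 37 × cos 21.01° = 34.54 m.

34.54 m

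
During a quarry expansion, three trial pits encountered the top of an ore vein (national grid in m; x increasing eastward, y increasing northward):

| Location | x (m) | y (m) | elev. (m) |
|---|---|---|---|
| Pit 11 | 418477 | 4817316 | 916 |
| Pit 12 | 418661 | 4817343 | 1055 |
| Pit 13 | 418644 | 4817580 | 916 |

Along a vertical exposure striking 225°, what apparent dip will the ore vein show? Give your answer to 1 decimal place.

Two edge vectors: Pit 11→Pit 12 = (184, 27, 139), Pit 11→Pit 13 = (167, 264, 0).
Normal n = (Pit 11→Pit 12) × (Pit 11→Pit 13) = (-36696, 23213, 44067).
So ∂z/∂x = −n_x/n_z = 0.83273 and ∂z/∂y = −n_y/n_z = −0.52677.
Unit vector along 225° is (sin 225°, cos 225°) = (-0.7071, -0.7071).
Slope in that direction = a·(-0.7071) + b·(-0.7071) = −0.21635.
Apparent dip = arctan|0.21635| = 12.2° (true dip is 44.6°, so apparent ≤ true as expected).

12.2°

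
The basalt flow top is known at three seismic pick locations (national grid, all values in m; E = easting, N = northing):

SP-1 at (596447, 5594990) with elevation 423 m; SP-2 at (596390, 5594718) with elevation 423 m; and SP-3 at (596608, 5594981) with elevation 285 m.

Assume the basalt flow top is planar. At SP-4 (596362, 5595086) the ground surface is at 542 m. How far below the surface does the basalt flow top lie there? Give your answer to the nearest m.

30 m

Let the plane be z = a·E + b·N + c.
SP-2−SP-1: −57a − 272b = 0;  SP-3−SP-1: 161a − 9b = −138.
Solving gives a = −0.84721815, b = 0.17754204.
Then c = 423 − a·596447 − b·5594990 = −487602.21.
At (596362, 5595086): z_contact = −505248.7 + 993363.0 − 487602.21 = 512.1 m.
Depth below ground = 542 − 512.1 = 30 m.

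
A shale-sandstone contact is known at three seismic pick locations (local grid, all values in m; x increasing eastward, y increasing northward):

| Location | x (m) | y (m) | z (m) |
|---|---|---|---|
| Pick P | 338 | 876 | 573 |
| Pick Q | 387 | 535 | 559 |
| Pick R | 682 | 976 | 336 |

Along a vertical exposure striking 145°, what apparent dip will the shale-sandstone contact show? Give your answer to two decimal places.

18.80°

Let the plane be z = a·x + b·y + c.
Pick Q−Pick P: 49a − 341b = −14;  Pick R−Pick P: 344a + 100b = −237.
Solving gives a = −0.67278, b = −0.05562.
Unit vector along 145° is (sin 145°, cos 145°) = (0.5736, -0.8192).
Slope in that direction = a·(0.5736) + b·(-0.8192) = −0.34033.
Apparent dip = arctan|0.34033| = 18.80° (true dip is 34.0°, so apparent ≤ true as expected).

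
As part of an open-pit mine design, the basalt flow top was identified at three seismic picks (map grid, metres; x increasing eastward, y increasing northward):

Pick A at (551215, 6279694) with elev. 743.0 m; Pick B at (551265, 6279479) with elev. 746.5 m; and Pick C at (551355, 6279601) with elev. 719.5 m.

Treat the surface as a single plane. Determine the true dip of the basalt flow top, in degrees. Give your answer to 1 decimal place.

12.5°

Let the plane be z = a·x + b·y + c.
Pick B−Pick A: 50a − 215b = 3.5;  Pick C−Pick A: 140a − 93b = −23.5.
Solving gives a = −0.21132, b = −0.06542.
Gradient magnitude |∇z| = √(a² + b²) = √(0.04465 + 0.00428) = 0.22121.
True dip = arctan(0.22121) = 12.5°, dipping toward ENE (azimuth ≈ 073°).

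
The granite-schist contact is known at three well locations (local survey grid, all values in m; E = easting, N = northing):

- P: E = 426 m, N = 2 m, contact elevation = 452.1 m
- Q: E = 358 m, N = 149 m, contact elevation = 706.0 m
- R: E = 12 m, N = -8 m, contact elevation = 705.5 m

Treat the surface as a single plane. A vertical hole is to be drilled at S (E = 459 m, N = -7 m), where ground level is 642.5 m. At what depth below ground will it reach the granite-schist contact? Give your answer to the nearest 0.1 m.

Two edge vectors: P→Q = (-68, 147, 253.9), P→R = (-414, -10, 253.4).
Normal n = (P→Q) × (P→R) = (39788.8, -87883.4, 61538).
So ∂z/∂E = −n_x/n_z = −0.64657 and ∂z/∂N = −n_y/n_z = 1.42812.
Intercept c from P: 452.1 + 275.44 − 2.86 = 724.68.
At (459, -7): z_contact = −296.78 − 10.00 + 724.68 = 417.91 m.
Depth below ground = 642.5 − 417.91 = 224.6 m.

224.6 m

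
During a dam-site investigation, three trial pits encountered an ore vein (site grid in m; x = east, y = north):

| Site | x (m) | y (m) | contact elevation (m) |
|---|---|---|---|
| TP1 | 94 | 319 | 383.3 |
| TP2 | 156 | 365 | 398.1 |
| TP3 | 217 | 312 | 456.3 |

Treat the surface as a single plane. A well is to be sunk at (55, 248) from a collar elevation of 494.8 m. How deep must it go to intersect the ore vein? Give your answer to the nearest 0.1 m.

Let the plane be z = a·x + b·y + c.
TP2−TP1: 62a + 46b = 14.8;  TP3−TP1: 123a − 7b = 73.
Solving gives a = 0.56822, b = −0.44412.
Then c = 383.3 − a·94 − b·319 = 471.56.
At (55, 248): z_contact = 31.25 − 110.14 + 471.56 = 392.67 m.
Depth below ground = 494.8 − 392.67 = 102.1 m.

102.1 m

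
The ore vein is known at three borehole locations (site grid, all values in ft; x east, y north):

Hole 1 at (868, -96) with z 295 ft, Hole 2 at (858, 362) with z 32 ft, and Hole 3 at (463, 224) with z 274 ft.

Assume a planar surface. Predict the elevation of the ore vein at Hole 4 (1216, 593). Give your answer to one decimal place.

Let the plane be z = a·x + b·y + c.
Hole 2−Hole 1: −10a + 458b = −263;  Hole 3−Hole 1: −405a + 320b = −21.
Solving gives a = −0.408920, b = −0.583164.
Then c = 295 − a·868 − b·-96 = 593.96.
At (1216, 593): z = −497.2 − 345.8 + 593.96 = -249.1 ft.

-249.1 ft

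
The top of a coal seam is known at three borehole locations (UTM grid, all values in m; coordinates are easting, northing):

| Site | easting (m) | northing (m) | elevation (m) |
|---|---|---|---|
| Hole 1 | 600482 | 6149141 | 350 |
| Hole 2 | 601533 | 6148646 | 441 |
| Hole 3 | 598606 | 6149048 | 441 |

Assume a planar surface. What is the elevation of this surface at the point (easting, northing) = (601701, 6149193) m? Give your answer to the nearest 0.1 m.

Two edge vectors: Hole 1→Hole 2 = (1051, -495, 91), Hole 1→Hole 3 = (-1876, -93, 91).
Normal n = (Hole 1→Hole 2) × (Hole 1→Hole 3) = (-36582, -266357, -1026363).
So ∂z/∂easting = −n_x/n_z = −0.035642360 and ∂z/∂northing = −n_y/n_z = −0.259515396.
Intercept c from Hole 1: 350 + 21402.60 + 1595796.76 = 1617549.36.
At (601701, 6149193): z = −21446.0 − 1595810.3 + 1617549.36 = 293.1 m.

293.1 m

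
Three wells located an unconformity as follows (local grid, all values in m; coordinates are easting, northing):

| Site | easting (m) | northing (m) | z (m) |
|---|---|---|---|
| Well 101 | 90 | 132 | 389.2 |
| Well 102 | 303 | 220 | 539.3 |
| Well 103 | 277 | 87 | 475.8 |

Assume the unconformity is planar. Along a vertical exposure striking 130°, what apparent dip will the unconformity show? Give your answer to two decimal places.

10.50°

Let the plane be z = a·easting + b·northing + c.
Well 102−Well 101: 213a + 88b = 150.1;  Well 103−Well 101: 187a − 45b = 86.6.
Solving gives a = 0.55203, b = 0.36953.
Unit vector along 130° is (sin 130°, cos 130°) = (0.7660, -0.6428).
Slope in that direction = a·(0.7660) + b·(-0.6428) = 0.18535.
Apparent dip = arctan|0.18535| = 10.50° (true dip is 33.6°, so apparent ≤ true as expected).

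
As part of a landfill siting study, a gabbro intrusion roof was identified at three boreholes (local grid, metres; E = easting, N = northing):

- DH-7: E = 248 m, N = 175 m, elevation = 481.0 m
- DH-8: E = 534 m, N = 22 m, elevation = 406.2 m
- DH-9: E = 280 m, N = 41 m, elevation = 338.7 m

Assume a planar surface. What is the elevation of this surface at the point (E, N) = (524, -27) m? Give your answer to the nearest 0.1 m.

346.5 m

Two edge vectors: DH-7→DH-8 = (286, -153, -74.8), DH-7→DH-9 = (32, -134, -142.3).
Normal n = (DH-7→DH-8) × (DH-7→DH-9) = (11748.7, 38304.2, -33428).
So ∂z/∂E = −n_x/n_z = 0.35146 and ∂z/∂N = −n_y/n_z = 1.14587.
Intercept c from DH-7: 481 − 87.16 − 200.53 = 193.31.
At (524, -27): z = 184.2 − 30.9 + 193.31 = 346.5 m.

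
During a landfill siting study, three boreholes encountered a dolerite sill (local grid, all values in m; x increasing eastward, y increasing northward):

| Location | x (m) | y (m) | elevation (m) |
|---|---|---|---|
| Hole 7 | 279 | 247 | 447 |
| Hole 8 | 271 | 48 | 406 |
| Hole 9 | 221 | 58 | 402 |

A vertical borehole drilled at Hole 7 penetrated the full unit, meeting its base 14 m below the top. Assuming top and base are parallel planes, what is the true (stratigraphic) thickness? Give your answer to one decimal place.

Let the plane be z = a·x + b·y + c.
Hole 8−Hole 7: −8a − 199b = −41;  Hole 9−Hole 7: −58a − 189b = −45.
Solving gives a = 0.12024, b = 0.20120.
|∇z| = √(a²+b²) = 0.23439, so dip δ = arctan(0.23439) = 13.19°.
True thickness = vertical thickness × cos δ = 14 × cos 13.19° = 13.6 m.

13.6 m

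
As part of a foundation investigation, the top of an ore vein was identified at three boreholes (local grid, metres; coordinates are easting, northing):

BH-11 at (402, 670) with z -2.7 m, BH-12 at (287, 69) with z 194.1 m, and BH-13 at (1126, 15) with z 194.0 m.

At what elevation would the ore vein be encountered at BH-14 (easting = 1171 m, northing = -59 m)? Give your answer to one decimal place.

217.0 m

Let the plane be z = a·easting + b·northing + c.
BH-12−BH-11: −115a − 601b = 196.8;  BH-13−BH-11: 724a − 655b = 196.7.
Solving gives a = −0.020937, b = −0.323448.
Then c = -2.7 − a·402 − b·670 = 222.43.
At (1171, -59): z = −24.5 + 19.1 + 222.43 = 217.0 m.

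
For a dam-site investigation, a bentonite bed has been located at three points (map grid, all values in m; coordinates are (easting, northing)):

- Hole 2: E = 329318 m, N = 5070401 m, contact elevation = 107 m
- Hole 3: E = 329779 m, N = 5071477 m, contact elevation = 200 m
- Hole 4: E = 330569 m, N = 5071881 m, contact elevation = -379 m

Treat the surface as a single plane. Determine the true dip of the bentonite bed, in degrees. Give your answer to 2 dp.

48.23°

Two edge vectors: Hole 2→Hole 3 = (461, 1076, 93), Hole 2→Hole 4 = (1251, 1480, -486).
Normal n = (Hole 2→Hole 3) × (Hole 2→Hole 4) = (-660576, 340389, -663796).
So ∂z/∂E = −n_x/n_z = −0.99515 and ∂z/∂N = −n_y/n_z = 0.51279.
Gradient magnitude |∇z| = √(a² + b²) = √(0.99032 + 0.26296) = 1.11950.
True dip = arctan(1.11950) = 48.23°, dipping toward ESE (azimuth ≈ 117°).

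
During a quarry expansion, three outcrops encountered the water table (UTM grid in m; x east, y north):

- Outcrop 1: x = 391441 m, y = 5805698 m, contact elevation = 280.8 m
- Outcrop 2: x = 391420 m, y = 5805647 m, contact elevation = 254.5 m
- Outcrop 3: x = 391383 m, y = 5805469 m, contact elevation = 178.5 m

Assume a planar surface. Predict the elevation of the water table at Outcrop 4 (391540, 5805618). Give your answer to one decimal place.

Let the plane be z = a·x + b·y + c.
Outcrop 2−Outcrop 1: −21a − 51b = −26.3;  Outcrop 3−Outcrop 1: −58a − 229b = −102.3.
Solving gives a = 0.435116153, b = 0.336520800.
Then c = 280.8 − a·391441 − b·5805698 = −2123779.64.
At (391540, 5805618): z = 170365.4 + 1953711.2 − 2123779.64 = 297.0 m.

297.0 m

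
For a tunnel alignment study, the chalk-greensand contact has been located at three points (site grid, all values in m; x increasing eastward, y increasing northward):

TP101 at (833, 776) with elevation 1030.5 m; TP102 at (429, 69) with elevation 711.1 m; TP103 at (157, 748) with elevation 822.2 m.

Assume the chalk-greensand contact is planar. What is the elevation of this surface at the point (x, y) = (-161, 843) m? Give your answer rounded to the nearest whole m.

755 m

Two edge vectors: TP101→TP102 = (-404, -707, -319.4), TP101→TP103 = (-676, -28, -208.3).
Normal n = (TP101→TP102) × (TP101→TP103) = (138324.9, 131761.2, -466620).
So ∂z/∂x = −n_x/n_z = 0.29644 and ∂z/∂y = −n_y/n_z = 0.28237.
Intercept c from TP101: 1030.5 − 246.93 − 219.12 = 564.44.
At (-161, 843): z = −47.7 + 238.0 + 564.44 = 754.8 m.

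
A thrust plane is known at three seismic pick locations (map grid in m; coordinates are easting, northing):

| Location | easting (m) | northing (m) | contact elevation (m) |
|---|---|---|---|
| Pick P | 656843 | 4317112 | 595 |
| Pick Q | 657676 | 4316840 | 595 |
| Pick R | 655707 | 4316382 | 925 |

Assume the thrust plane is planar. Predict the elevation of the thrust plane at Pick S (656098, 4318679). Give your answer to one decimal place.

198.2 m

Let the plane be z = a·easting + b·northing + c.
Pick Q−Pick P: 833a − 272b = 0;  Pick R−Pick P: −1136a − 730b = 330.
Solving gives a = −0.097875653, b = −0.299744189.
Then c = 595 − a·656843 − b·4317112 = 1358913.17.
At (656098, 4318679): z = −64216.0 − 1294498.9 + 1358913.17 = 198.2 m.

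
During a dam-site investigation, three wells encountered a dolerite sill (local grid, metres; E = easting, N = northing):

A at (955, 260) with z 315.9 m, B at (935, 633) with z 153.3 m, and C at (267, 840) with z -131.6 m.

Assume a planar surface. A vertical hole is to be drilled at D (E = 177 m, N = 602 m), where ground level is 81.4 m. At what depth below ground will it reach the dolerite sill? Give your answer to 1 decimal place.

Two edge vectors: A→B = (-20, 373, -162.6), A→C = (-688, 580, -447.5).
Normal n = (A→B) × (A→C) = (-72609.5, 102918.8, 245024).
So ∂z/∂E = −n_x/n_z = 0.29634 and ∂z/∂N = −n_y/n_z = −0.42004.
Intercept c from A: 315.9 − 283.00 + 109.21 = 142.11.
At (177, 602): z_contact = 52.45 − 252.86 + 142.11 = -58.30 m.
Depth below ground = 81.4 − (-58.30) = 139.7 m.

139.7 m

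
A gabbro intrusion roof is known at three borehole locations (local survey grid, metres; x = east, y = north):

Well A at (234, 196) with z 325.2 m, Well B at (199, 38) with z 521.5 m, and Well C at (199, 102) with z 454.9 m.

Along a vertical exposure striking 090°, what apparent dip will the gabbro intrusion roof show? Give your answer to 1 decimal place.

42.3°

Two edge vectors: Well A→Well B = (-35, -158, 196.3), Well A→Well C = (-35, -94, 129.7).
Normal n = (Well A→Well B) × (Well A→Well C) = (-2040.4, -2331, -2240).
So ∂z/∂x = −n_x/n_z = −0.91089 and ∂z/∂y = −n_y/n_z = −1.04062.
Unit vector along 090° is (sin 90°, cos 90°) = (1.0000, 0.0000).
Slope in that direction = a·(1.0000) + b·(0.0000) = −0.91089.
Apparent dip = arctan|0.91089| = 42.3° (true dip is 54.1°, so apparent ≤ true as expected).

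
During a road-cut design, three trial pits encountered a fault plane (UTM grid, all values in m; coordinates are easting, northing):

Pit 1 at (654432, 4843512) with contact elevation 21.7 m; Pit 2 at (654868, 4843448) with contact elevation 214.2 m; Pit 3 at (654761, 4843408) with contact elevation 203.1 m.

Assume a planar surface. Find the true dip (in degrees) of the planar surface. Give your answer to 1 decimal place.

36.3°

Let the plane be z = a·easting + b·northing + c.
Pit 2−Pit 1: 436a − 64b = 192.5;  Pit 3−Pit 1: 329a − 104b = 181.4.
Solving gives a = 0.34628, b = −0.64879.
Gradient magnitude |∇z| = √(a² + b²) = √(0.11991 + 0.42093) = 0.73542.
True dip = arctan(0.73542) = 36.3°, dipping toward NNW (azimuth ≈ 332°).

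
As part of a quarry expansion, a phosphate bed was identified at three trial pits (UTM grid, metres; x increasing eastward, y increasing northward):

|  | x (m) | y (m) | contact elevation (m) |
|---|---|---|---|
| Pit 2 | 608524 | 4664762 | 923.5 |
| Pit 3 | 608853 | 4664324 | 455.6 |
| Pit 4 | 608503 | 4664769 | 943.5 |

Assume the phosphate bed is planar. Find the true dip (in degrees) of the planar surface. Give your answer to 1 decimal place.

42.7°

Two edge vectors: Pit 2→Pit 3 = (329, -438, -467.9), Pit 2→Pit 4 = (-21, 7, 20).
Normal n = (Pit 2→Pit 3) × (Pit 2→Pit 4) = (-5484.7, 3245.9, -6895).
So ∂z/∂x = −n_x/n_z = −0.79546 and ∂z/∂y = −n_y/n_z = 0.47076.
Gradient magnitude |∇z| = √(a² + b²) = √(0.63276 + 0.22162) = 0.92432.
True dip = arctan(0.92432) = 42.7°, dipping toward ESE (azimuth ≈ 121°).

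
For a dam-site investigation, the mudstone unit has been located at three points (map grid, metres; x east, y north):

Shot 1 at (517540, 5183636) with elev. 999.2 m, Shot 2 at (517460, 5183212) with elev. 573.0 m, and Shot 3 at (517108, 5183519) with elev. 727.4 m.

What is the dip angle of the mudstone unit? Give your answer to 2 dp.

45.20°

Two edge vectors: Shot 1→Shot 2 = (-80, -424, -426.2), Shot 1→Shot 3 = (-432, -117, -271.8).
Normal n = (Shot 1→Shot 2) × (Shot 1→Shot 3) = (65377.8, 162374.4, -173808).
So ∂z/∂x = −n_x/n_z = 0.37615 and ∂z/∂y = −n_y/n_z = 0.93422.
Gradient magnitude |∇z| = √(a² + b²) = √(0.14149 + 0.87276) = 1.00710.
True dip = arctan(1.00710) = 45.20°, dipping toward SSW (azimuth ≈ 202°).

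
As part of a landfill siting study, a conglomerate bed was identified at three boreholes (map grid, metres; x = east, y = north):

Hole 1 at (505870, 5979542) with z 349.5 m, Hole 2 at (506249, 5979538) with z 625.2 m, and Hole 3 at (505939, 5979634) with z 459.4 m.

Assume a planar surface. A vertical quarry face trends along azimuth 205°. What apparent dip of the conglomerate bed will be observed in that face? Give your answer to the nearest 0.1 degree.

Let the plane be z = a·x + b·y + c.
Hole 2−Hole 1: 379a − 4b = 275.7;  Hole 3−Hole 1: 69a + 92b = 109.9.
Solving gives a = 0.73424, b = 0.64389.
Unit vector along 205° is (sin 205°, cos 205°) = (-0.4226, -0.9063).
Slope in that direction = a·(-0.4226) + b·(-0.9063) = −0.89386.
Apparent dip = arctan|0.89386| = 41.8° (true dip is 44.3°, so apparent ≤ true as expected).

41.8°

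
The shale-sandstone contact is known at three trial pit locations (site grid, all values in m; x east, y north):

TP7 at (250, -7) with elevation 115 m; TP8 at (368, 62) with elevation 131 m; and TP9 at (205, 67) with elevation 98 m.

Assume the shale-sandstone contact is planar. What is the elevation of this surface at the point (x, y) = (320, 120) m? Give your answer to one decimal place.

Let the plane be z = a·x + b·y + c.
TP8−TP7: 118a + 69b = 16;  TP9−TP7: −45a + 74b = −17.
Solving gives a = 0.19912, b = −0.10864.
Then c = 115 − a·250 − b·-7 = 64.46.
At (320, 120): z = 63.7 − 13.0 + 64.46 = 115.1 m.

115.1 m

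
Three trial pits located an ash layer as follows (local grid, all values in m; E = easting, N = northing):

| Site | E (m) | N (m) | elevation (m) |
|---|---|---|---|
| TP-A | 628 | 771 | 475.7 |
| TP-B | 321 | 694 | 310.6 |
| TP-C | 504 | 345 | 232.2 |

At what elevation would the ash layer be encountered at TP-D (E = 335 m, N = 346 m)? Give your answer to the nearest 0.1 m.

160.7 m

Two edge vectors: TP-A→TP-B = (-307, -77, -165.1), TP-A→TP-C = (-124, -426, -243.5).
Normal n = (TP-A→TP-B) × (TP-A→TP-C) = (-51583.1, -54282.1, 121234).
So ∂z/∂E = −n_x/n_z = 0.42548 and ∂z/∂N = −n_y/n_z = 0.44775.
Intercept c from TP-A: 475.7 − 267.20 − 345.21 = −136.72.
At (335, 346): z = 142.5 + 154.9 − 136.72 = 160.7 m.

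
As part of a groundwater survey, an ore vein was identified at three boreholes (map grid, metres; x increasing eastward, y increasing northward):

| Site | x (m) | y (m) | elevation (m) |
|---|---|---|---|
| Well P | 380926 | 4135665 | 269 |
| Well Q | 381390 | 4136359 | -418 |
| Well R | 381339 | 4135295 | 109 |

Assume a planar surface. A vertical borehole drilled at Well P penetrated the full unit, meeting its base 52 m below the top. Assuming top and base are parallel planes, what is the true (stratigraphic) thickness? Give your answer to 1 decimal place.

Two edge vectors: Well P→Well Q = (464, 694, -687), Well P→Well R = (413, -370, -160).
Normal n = (Well P→Well Q) × (Well P→Well R) = (-365230, -209491, -458302).
So ∂z/∂x = −n_x/n_z = −0.79692 and ∂z/∂y = −n_y/n_z = −0.45710.
|∇z| = √(a²+b²) = 0.91871, so dip δ = arctan(0.91871) = 42.57°.
True thickness = vertical thickness × cos δ = 52 × cos 42.57° = 38.3 m.

38.3 m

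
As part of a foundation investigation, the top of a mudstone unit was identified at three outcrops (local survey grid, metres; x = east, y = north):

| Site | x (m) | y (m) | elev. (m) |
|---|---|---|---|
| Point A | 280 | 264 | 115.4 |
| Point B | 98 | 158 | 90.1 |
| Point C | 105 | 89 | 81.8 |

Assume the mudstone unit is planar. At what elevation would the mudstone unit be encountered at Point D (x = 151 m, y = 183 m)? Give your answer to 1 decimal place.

Let the plane be z = a·x + b·y + c.
Point B−Point A: −182a − 106b = −25.3;  Point C−Point A: −175a − 175b = −33.6.
Solving gives a = 0.06511, b = 0.12689.
Then c = 115.4 − a·280 − b·264 = 63.67.
At (151, 183): z = 9.8 + 23.2 + 63.67 = 96.7 m.

96.7 m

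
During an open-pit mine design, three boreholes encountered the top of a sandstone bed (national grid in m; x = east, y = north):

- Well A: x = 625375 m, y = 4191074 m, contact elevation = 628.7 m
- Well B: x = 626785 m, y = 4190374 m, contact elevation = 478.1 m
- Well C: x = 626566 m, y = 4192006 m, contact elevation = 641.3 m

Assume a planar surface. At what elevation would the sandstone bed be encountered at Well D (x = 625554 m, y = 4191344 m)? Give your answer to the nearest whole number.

Let the plane be z = a·x + b·y + c.
Well B−Well A: 1410a − 700b = −150.6;  Well C−Well A: 1191a + 932b = 12.6.
Solving gives a = −0.06124312, b = 0.09178171.
Then c = 628.7 − a·625375 − b·4191074 = −345735.34.
At (625554, 4191344): z = −38310.9 + 384688.7 − 345735.34 = 642.5 m.

643 m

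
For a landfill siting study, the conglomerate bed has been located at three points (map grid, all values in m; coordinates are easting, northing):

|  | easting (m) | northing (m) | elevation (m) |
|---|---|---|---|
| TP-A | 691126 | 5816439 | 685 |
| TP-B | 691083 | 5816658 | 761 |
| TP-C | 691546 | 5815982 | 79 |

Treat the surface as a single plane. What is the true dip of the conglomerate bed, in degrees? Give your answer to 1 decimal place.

53.6°

Let the plane be z = a·easting + b·northing + c.
TP-B−TP-A: −43a + 219b = 76;  TP-C−TP-A: 420a − 457b = −606.
Solving gives a = −1.35467, b = 0.08105.
Gradient magnitude |∇z| = √(a² + b²) = √(1.83513 + 0.00657) = 1.35709.
True dip = arctan(1.35709) = 53.6°, dipping toward E (azimuth ≈ 093°).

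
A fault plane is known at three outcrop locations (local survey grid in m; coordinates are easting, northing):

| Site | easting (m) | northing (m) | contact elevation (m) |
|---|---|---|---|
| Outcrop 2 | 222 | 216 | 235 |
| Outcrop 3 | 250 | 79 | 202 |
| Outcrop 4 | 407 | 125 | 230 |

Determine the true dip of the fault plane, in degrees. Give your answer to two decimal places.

15.68°

Let the plane be z = a·easting + b·northing + c.
Outcrop 3−Outcrop 2: 28a − 137b = −33;  Outcrop 4−Outcrop 2: 185a − 91b = −5.
Solving gives a = 0.10168, b = 0.26166.
Gradient magnitude |∇z| = √(a² + b²) = √(0.01034 + 0.06846) = 0.28072.
True dip = arctan(0.28072) = 15.68°, dipping toward SSW (azimuth ≈ 201°).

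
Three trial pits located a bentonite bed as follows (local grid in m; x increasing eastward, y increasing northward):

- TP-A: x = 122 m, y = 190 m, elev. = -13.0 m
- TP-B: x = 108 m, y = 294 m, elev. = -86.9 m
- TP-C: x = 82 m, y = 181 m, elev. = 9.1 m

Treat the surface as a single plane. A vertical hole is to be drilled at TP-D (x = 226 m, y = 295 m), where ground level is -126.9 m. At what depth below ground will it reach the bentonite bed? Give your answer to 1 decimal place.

5.7 m

Let the plane be z = a·x + b·y + c.
TP-B−TP-A: −14a + 104b = −73.9;  TP-C−TP-A: −40a − 9b = 22.1.
Solving gives a = −0.38108, b = −0.76188.
Then c = -13 − a·122 − b·190 = 178.25.
At (226, 295): z_contact = −86.12 − 224.75 + 178.25 = -132.63 m.
Depth below ground = -126.9 − (-132.63) = 5.7 m.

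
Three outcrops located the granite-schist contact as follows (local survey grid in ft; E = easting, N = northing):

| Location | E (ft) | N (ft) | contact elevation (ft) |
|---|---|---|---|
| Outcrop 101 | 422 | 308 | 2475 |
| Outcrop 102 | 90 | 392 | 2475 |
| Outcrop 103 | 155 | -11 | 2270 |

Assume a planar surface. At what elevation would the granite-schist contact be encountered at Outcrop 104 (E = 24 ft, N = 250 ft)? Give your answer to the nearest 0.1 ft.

Two edge vectors: Outcrop 101→Outcrop 102 = (-332, 84, 0), Outcrop 101→Outcrop 103 = (-267, -319, -205).
Normal n = (Outcrop 101→Outcrop 102) × (Outcrop 101→Outcrop 103) = (-17220, -68060, 128336).
So ∂z/∂E = −n_x/n_z = 0.13418 and ∂z/∂N = −n_y/n_z = 0.53033.
Intercept c from Outcrop 101: 2475 − 56.62 − 163.34 = 2255.04.
At (24, 250): z = 3.2 + 132.6 + 2255.04 = 2390.8 ft.

2390.8 ft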